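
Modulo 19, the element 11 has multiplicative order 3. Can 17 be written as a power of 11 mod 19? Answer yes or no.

no

⟨11⟩ has order 3; its elements mod 19 are {1, 7, 11}.
17 is not in this set.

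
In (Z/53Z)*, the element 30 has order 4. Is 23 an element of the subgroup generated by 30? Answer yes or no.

⟨30⟩ has order 4; its elements mod 53 are {1, 23, 30, 52}.
23 is in this set.

yes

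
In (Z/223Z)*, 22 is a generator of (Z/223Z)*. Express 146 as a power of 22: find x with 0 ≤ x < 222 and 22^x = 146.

10

Successive powers of 22 modulo 223:
  22^0=1  22^1=22  22^2=38  22^3=167  22^4=106  22^5=102
  22^6=14  22^7=85  22^8=86  22^9=108  22^10=146
So 22^10 ≡ 146 (mod 223), giving x = 10.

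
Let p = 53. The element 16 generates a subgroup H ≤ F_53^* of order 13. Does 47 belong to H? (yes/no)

⟨16⟩ has order 13; its elements mod 53 are {1, 10, 13, 15, 16, 24, 28, 36, 42, 44, 46, 47, 49}.
47 is in this set.

yes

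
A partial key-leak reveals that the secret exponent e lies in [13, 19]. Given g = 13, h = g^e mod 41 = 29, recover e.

17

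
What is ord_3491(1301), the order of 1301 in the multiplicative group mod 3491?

3490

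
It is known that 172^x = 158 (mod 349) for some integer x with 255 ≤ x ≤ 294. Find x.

Compute 172^255 mod 349 = 39, then multiply by 172 repeatedly:
  172^255=39  172^256=77  172^257=331  172^258=45  172^259=62
  172^260=194  172^261=213  172^262=340  172^263=197  172^264=31
  172^265=97  172^266=281  172^267=170  172^268=273  172^269=190
  172^270=223  172^271=315  172^272=85  172^273=311  172^274=95
  172^275=286  172^276=332  172^277=217  172^278=330  172^279=222
  172^280=143  172^281=166  172^282=283  172^283=165  172^284=111
  172^285=246  172^286=83  172^287=316  172^288=257  172^289=230
  172^290=123  172^291=216  172^292=158
Found 158 at exponent 292.

292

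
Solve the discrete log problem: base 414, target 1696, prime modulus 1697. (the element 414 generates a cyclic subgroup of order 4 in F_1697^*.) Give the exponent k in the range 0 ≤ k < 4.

Successive powers of 414 modulo 1697:
  414^0=1  414^1=414  414^2=1696
So 414^2 ≡ 1696 (mod 1697), giving k = 2.

2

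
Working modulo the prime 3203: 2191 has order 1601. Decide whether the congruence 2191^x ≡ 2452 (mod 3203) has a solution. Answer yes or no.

yes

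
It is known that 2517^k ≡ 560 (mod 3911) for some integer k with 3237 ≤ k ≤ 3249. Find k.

Compute 2517^3237 mod 3911 = 430, then multiply by 2517 repeatedly:
  2517^3237=430  2517^3238=2874  2517^3239=2419  2517^3240=3107  2517^3241=2230
  2517^3242=625  2517^3243=903  2517^3244=560
Found 560 at exponent 3244.

3244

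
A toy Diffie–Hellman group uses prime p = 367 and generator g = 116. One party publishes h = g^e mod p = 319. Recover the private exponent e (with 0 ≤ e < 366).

170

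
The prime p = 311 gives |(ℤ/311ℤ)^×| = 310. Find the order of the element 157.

155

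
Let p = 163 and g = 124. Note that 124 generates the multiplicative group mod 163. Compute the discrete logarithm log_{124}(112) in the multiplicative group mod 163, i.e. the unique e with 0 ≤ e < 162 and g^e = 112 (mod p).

Baby-step giant-step with m = ceil(sqrt(162)) = 13.
Baby table (124^j mod 163 for j=0..12):
  0:1  1:124  2:54  3:13  4:145  5:50  6:6  7:92
  8:161  9:78  10:55  11:137  12:36
Giant step factor: 124^(-13) ≡ 44 (mod 163).
Scan 112·44^i mod 163 for i = 0, 1, …:
  i=0: 112   i=1: 38   i=2: 42   i=3: 55
Match at i=3, j=10: e = 3·13 + 10 = 49.

49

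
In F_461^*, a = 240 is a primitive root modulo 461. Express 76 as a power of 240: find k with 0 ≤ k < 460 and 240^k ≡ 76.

382

Baby-step giant-step with m = ceil(sqrt(460)) = 22.
Baby table (240^j mod 461 for j=0..21):
  0:1  1:240  2:436  3:454  4:164  5:175  6:49  7:235
  8:158  9:118  10:199  11:277  12:96  13:451  14:366  15:250
  16:70  17:204  18:94  19:432  20:416  21:264
Giant step factor: 240^(-22) ≡ 352 (mod 461).
Scan 76·352^i mod 461 for i = 0, 1, …:
  i=0: 76   i=1: 14   i=2: 318   i=3: 374
  i=4: 263   i=5: 376   i=6: 45   i=7: 166
  i=8: 346   i=9: 88     …   i=16: 265
  i=17: 158
Match at i=17, j=8: k = 17·22 + 8 = 382.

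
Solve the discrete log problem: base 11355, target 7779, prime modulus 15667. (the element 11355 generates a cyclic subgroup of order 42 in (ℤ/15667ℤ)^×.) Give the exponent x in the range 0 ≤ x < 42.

20

Baby-step giant-step with m = ceil(sqrt(42)) = 7.
Baby table (11355^j mod 15667 for j=0..6):
  0:1  1:11355  2:12282  3:10143  4:5648  5:8009  6:10927
Giant step factor: 11355^(-7) ≡ 6556 (mod 15667).
Scan 7779·6556^i mod 15667 for i = 0, 1, …:
  i=0: 7779   i=1: 3039   i=2: 10927
Match at i=2, j=6: x = 2·7 + 6 = 20.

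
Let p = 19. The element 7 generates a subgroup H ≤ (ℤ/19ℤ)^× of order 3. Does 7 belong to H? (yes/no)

yes

⟨7⟩ has order 3; its elements mod 19 are {1, 7, 11}.
7 is in this set.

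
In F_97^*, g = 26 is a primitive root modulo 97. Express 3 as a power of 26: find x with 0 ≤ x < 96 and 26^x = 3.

50

Baby-step giant-step with m = ceil(sqrt(96)) = 10.
Baby table (26^j mod 97 for j=0..9):
  0:1  1:26  2:94  3:19  4:9  5:40  6:70  7:74
  8:81  9:69
Giant step factor: 26^(-10) ≡ 95 (mod 97).
Scan 3·95^i mod 97 for i = 0, 1, …:
  i=0: 3   i=1: 91   i=2: 12   i=3: 73
  i=4: 48   i=5: 1
Match at i=5, j=0: x = 5·10 + 0 = 50.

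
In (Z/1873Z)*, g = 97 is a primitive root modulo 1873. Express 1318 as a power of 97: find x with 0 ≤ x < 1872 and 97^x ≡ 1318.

1266

Baby-step giant-step with m = ceil(sqrt(1872)) = 44.
Baby table (97^j mod 1873 for j=0..43):
  0:1  1:97  2:44  3:522  4:63  5:492  6:899  7:1045
  8:223  9:1028  10:447  11:280  12:938  13:1082  14:66  15:783
  16:1031  17:738  18:412  19:631  20:1271  21:1542  22:1607  23:420
  24:1407  25:1623  26:99  27:238  28:610  29:1107  30:618  31:10
  32:970  33:440  34:1474  35:630  36:1174  37:1498  38:1085  39:357
  40:915  41:724  42:927  43:15
Giant step factor: 97^(-44) ≡ 1053 (mod 1873).
Scan 1318·1053^i mod 1873 for i = 0, 1, …:
  i=0: 1318   i=1: 1834   i=2: 139   i=3: 273
  i=4: 900   i=5: 1835   i=6: 1192   i=7: 266
  i=8: 1021   i=9: 11     …   i=27: 85
  i=28: 1474
Match at i=28, j=34: x = 28·44 + 34 = 1266.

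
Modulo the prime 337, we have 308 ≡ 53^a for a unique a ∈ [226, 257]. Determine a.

251

Compute 53^226 mod 337 = 251, then multiply by 53 repeatedly:
  53^226=251  53^227=160  53^228=55  53^229=219  53^230=149
  53^231=146  53^232=324  53^233=322  53^234=216  53^235=327
  53^236=144  53^237=218  53^238=96  53^239=33  53^240=64
  53^241=22  53^242=155  53^243=127  53^244=328  53^245=197
  53^246=331  53^247=19  53^248=333  53^249=125  53^250=222
  53^251=308
Found 308 at exponent 251.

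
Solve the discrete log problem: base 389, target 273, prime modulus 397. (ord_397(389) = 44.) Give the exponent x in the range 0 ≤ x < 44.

Successive powers of 389 modulo 397:
  389^0=1  389^1=389  389^2=64  389^3=282  389^4=126  389^5=183
  389^6=124  389^7=199  389^8=393  389^9=32  389^10=141  389^11=63
  389^12=290  389^13=62  389^14=298  389^15=395  389^16=16  389^17=269
  389^18=230  389^19=145  389^20=31  389^21=149  389^22=396  389^23=8
  389^24=333  389^25=115  389^26=271  389^27=214  389^28=273
So 389^28 ≡ 273 (mod 397), giving x = 28.

28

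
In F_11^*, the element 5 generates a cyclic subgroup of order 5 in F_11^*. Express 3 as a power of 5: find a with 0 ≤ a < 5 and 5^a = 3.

Successive powers of 5 modulo 11:
  5^0=1  5^1=5  5^2=3
So 5^2 ≡ 3 (mod 11), giving a = 2.

2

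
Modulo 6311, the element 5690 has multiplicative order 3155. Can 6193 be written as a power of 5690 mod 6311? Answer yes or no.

6193 ∈ ⟨5690⟩ iff 6193^3155 ≡ 1 (mod 6311), since |⟨5690⟩| = 3155.
6193^3155 mod 6311 = 1.
Since 1 = 1, 6193 lies in the subgroup.

yes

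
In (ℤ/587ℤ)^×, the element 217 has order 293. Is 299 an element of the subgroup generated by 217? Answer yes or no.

yes

299 ∈ ⟨217⟩ iff 299^293 ≡ 1 (mod 587), since |⟨217⟩| = 293.
299^293 mod 587 = 1.
Since 1 = 1, 299 lies in the subgroup.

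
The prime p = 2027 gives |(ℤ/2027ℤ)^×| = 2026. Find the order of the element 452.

The order of 452 must divide p − 1 = 2026 = 2 · 1013.
Divisors: 1, 2, 1013, 2026.
Check each in increasing order: 452^1 ≡ 452;  452^2 ≡ 1604;  452^1013 ≡ 1.
Smallest exponent giving 1 is 1013.

1013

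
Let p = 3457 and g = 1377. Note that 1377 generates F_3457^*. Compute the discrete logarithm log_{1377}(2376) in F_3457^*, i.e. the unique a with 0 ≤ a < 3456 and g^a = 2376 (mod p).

Baby-step giant-step with m = ceil(sqrt(3456)) = 59.
Baby table (1377^j mod 3457 for j=0..58):
  0:1  1:1377  2:1693  3:1243  4:396  5:2543  6:3227  7:1334
  8:1251  9:1041  10:2259  11:2800  12:1045  13:853  14:2658  15:2560
  16:2437  17:2459  18:1640  19:859  20:549  21:2347  22:2981  23:1378
  24:3070  25:2936  26:1639  27:2939  28:2313  29:1104  30:2585  31:2292
  32:3300  33:1602  34:388  35:1898  36:54  37:1761  38:1540  39:1439
  40:642  41:2499  42:1408  43:2896  44:1871  45:902  46:991  47:2549
  48:1118  49:1121  50:1795  51:3417  52:232  53:1420  54:2135  55:1445
  56:1990  57:2286  58:1952
Giant step factor: 1377^(-59) ≡ 2318 (mod 3457).
Scan 2376·2318^i mod 3457 for i = 0, 1, …:
  i=0: 2376   i=1: 567   i=2: 646   i=3: 547
  i=4: 2684   i=5: 2369   i=6: 1626   i=7: 938
  i=8: 3288   i=9: 2356     …   i=54: 1209
  i=55: 2292
Match at i=55, j=31: a = 55·59 + 31 = 3276.

3276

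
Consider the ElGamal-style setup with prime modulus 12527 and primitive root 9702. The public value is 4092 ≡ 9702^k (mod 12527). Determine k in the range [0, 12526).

9249

Baby-step giant-step with m = ceil(sqrt(12526)) = 112.
Baby table (9702^j mod 12527 for j=0..111):
  0:1  1:9702  2:926  3:2193  4:5640  5:1344  6:11408  7:4371
  8:3547  9:1325  10:2448  11:11831  12:11988  13:6908  14:1966  15:8038
  16:4101  17:2150  18:1845  19:11634  20:4798  21:12391  22:8390  23:11861
  24:2400  25:9634  26:5121  27:1860  28:6840  29:6161  30:7705  31:5301
  32:6967  33:10669  34:37  35:8218  36:9208  37:5979  38:8248  39:12147
  40:8705  41:11403  42:5969  43:11444  44:2887  45:11829  46:5111  47:5056
  48:10107  49:9285  50:1413  51:4388  52:5630  53:4540  54:2148  55:7495
  56:9782  57:412  58:1111  59:5702  60:1572  61:6185  62:2540  63:2471
  64:9491  65:8232  66:7239  67:6416  68:1369  69:3418  70:2467  71:8264
  72:4528  73:10994  74:8910  75:8520  76:7894  77:10037  78:6603  79:11755
  80:1202  81:11694  82:10676  83:5316  84:2173  85:12032  86:7878  87:5129
  88:4314  89:1721  90:11178  91:2717  92:3526  93:10542  94:8056  95:3359
  96:6291  97:3738  98:411  99:3936  100:4776  101:11906  102:545  103:1196
  104:3590  105:5120  106:4685  107:5914  108:3968  109:2065  110:3957  111:8086
Giant step factor: 9702^(-112) ≡ 5265 (mod 12527).
Scan 4092·5265^i mod 12527 for i = 0, 1, …:
  i=0: 4092   i=1: 10467   i=2: 2482   i=3: 2069
  i=4: 7322   i=5: 4751   i=6: 10123   i=7: 7737
  i=8: 10028   i=9: 8642     …   i=81: 8410
  i=82: 8232
Match at i=82, j=65: k = 82·112 + 65 = 9249.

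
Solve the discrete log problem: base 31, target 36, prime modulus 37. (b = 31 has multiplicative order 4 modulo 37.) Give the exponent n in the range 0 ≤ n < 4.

2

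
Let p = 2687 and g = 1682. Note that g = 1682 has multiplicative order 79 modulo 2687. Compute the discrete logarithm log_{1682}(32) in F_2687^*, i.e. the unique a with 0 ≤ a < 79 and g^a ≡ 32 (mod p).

39

Baby-step giant-step with m = ceil(sqrt(79)) = 9.
Baby table (1682^j mod 2687 for j=0..8):
  0:1  1:1682  2:2400  3:926  4:1759  5:251  6:323  7:512
  8:1344
Giant step factor: 1682^(-9) ≡ 2048 (mod 2687).
Scan 32·2048^i mod 2687 for i = 0, 1, …:
  i=0: 32   i=1: 1048   i=2: 2078   i=3: 2223
  i=4: 926
Match at i=4, j=3: a = 4·9 + 3 = 39.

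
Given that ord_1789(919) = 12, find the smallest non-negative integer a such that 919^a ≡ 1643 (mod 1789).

Successive powers of 919 modulo 1789:
  919^0=1  919^1=919  919^2=153  919^3=1065  919^4=152  919^5=146
  919^6=1788  919^7=870  919^8=1636  919^9=724  919^10=1637  919^11=1643
So 919^11 ≡ 1643 (mod 1789), giving a = 11.

11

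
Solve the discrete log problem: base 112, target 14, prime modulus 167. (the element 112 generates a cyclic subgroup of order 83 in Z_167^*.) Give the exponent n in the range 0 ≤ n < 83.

77

Baby-step giant-step with m = ceil(sqrt(83)) = 10.
Baby table (112^j mod 167 for j=0..9):
  0:1  1:112  2:19  3:124  4:27  5:18  6:12  7:8
  8:61  9:152
Giant step factor: 112^(-10) ≡ 50 (mod 167).
Scan 14·50^i mod 167 for i = 0, 1, …:
  i=0: 14   i=1: 32   i=2: 97   i=3: 7
  i=4: 16   i=5: 132   i=6: 87   i=7: 8
Match at i=7, j=7: n = 7·10 + 7 = 77.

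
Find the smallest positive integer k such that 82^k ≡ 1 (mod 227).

The order of 82 must divide p − 1 = 226 = 2 · 113.
Divisors: 1, 2, 113, 226.
Check each in increasing order: 82^1 ≡ 82;  82^2 ≡ 141;  82^113 ≡ 1.
Smallest exponent giving 1 is 113.

113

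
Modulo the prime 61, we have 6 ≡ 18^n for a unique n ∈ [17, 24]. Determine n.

19

Compute 18^17 mod 61 = 26, then multiply by 18 repeatedly:
  18^17=26  18^18=41  18^19=6
Found 6 at exponent 19.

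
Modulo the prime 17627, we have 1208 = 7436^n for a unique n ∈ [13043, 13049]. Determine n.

Compute 7436^13043 mod 17627 = 1208, then multiply by 7436 repeatedly:
  7436^13043=1208
Found 1208 at exponent 13043.

13043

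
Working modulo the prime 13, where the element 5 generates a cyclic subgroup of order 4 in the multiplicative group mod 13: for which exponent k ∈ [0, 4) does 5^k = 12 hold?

2

Successive powers of 5 modulo 13:
  5^0=1  5^1=5  5^2=12
So 5^2 ≡ 12 (mod 13), giving k = 2.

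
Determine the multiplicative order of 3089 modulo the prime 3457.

The order of 3089 must divide p − 1 = 3456 = 2^7 · 3^3.
Divisors: 1, 2, 3, 4, 6, 8, 9, 12, 16, 18, 24, 27, 32, 36, 48, 54, 64, 72, 96, 108, 128, 144, 192, 216, 288, 384, 432, 576, 864, 1152, 1728, 3456.
Check each in increasing order: 3089^1 ≡ 3089;  3089^2 ≡ 601;  3089^3 ≡ 80;  3089^4 ≡ 1673;  3089^6 ≡ 2943;  3089^8 ≡ 2216;  3089^9 ≡ 364;  3089^12 ≡ 1464;  3089^16 ≡ 1716;  3089^18 ≡ 1130;  3089^24 ≡ 3413;  3089^27 ≡ 3394;  3089^32 ≡ 2749;  3089^36 ≡ 1267;  3089^48 ≡ 1936;  3089^54 ≡ 512;  3089^64 ≡ 3456;  3089^72 ≡ 1241;  3089^96 ≡ 708;  3089^108 ≡ 2869;  3089^128 ≡ 1.
Smallest exponent giving 1 is 128.

128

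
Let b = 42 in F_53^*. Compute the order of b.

13

The order of 42 must divide p − 1 = 52 = 2^2 · 13.
Divisors: 1, 2, 4, 13, 26, 52.
Check each in increasing order: 42^1 ≡ 42;  42^2 ≡ 15;  42^4 ≡ 13;  42^13 ≡ 1.
Smallest exponent giving 1 is 13.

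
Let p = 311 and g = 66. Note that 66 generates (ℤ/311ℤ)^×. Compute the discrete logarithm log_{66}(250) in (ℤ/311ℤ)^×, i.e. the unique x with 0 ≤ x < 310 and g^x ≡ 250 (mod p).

140

Baby-step giant-step with m = ceil(sqrt(310)) = 18.
Baby table (66^j mod 311 for j=0..17):
  0:1  1:66  2:2  3:132  4:4  5:264  6:8  7:217
  8:16  9:123  10:32  11:246  12:64  13:181  14:128  15:51
  16:256  17:102
Giant step factor: 66^(-18) ≡ 229 (mod 311).
Scan 250·229^i mod 311 for i = 0, 1, …:
  i=0: 250   i=1: 26   i=2: 45   i=3: 42
  i=4: 288   i=5: 20   i=6: 226   i=7: 128
Match at i=7, j=14: x = 7·18 + 14 = 140.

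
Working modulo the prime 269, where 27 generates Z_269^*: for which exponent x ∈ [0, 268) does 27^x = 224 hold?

Baby-step giant-step with m = ceil(sqrt(268)) = 17.
Baby table (27^j mod 269 for j=0..16):
  0:1  1:27  2:191  3:46  4:166  5:178  6:233  7:104
  8:118  9:227  10:211  11:48  12:220  13:22  14:56  15:167
  16:205
Giant step factor: 27^(-17) ≡ 210 (mod 269).
Scan 224·210^i mod 269 for i = 0, 1, …:
  i=0: 224   i=1: 234   i=2: 182   i=3: 22
Match at i=3, j=13: x = 3·17 + 13 = 64.

64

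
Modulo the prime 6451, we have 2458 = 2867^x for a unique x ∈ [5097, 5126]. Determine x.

5101

Compute 2867^5097 mod 6451 = 5889, then multiply by 2867 repeatedly:
  2867^5097=5889  2867^5098=1496  2867^5099=5568  2867^5100=3682  2867^5101=2458
Found 2458 at exponent 5101.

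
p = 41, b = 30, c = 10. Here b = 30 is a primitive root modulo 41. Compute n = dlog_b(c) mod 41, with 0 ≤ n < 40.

Successive powers of 30 modulo 41:
  30^0=1  30^1=30  30^2=39  30^3=22  30^4=4  30^5=38
  30^6=33  30^7=6  30^8=16  30^9=29  30^10=9  30^11=24
  30^12=23  30^13=34  30^14=36  30^15=14  30^16=10
So 30^16 ≡ 10 (mod 41), giving n = 16.

16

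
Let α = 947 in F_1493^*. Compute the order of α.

The order of 947 must divide p − 1 = 1492 = 2^2 · 373.
Divisors: 1, 2, 4, 373, 746, 1492.
Check each in increasing order: 947^1 ≡ 947;  947^2 ≡ 1009;  947^4 ≡ 1348;  947^373 ≡ 432;  947^746 ≡ 1492;  947^1492 ≡ 1.
Smallest exponent giving 1 is 1492.

1492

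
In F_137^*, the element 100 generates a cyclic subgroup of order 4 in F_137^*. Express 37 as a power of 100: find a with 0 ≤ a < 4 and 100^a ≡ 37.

3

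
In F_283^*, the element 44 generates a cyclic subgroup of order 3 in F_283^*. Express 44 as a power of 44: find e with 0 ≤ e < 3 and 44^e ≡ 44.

1

Successive powers of 44 modulo 283:
  44^0=1  44^1=44
So 44^1 ≡ 44 (mod 283), giving e = 1.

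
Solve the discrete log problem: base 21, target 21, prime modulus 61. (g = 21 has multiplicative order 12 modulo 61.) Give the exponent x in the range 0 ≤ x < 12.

1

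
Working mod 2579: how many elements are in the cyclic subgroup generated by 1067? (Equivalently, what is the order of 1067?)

1289

The order of 1067 must divide p − 1 = 2578 = 2 · 1289.
Divisors: 1, 2, 1289, 2578.
Check each in increasing order: 1067^1 ≡ 1067;  1067^2 ≡ 1150;  1067^1289 ≡ 1.
Smallest exponent giving 1 is 1289.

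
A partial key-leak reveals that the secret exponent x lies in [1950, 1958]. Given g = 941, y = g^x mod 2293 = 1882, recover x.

Compute 941^1950 mod 2293 = 424, then multiply by 941 repeatedly:
  941^1950=424  941^1951=2  941^1952=1882
Found 1882 at exponent 1952.

1952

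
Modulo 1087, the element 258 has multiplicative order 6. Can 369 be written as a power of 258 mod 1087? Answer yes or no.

⟨258⟩ has order 6; its elements mod 1087 are {1, 257, 258, 829, 830, 1086}.
369 is not in this set.

no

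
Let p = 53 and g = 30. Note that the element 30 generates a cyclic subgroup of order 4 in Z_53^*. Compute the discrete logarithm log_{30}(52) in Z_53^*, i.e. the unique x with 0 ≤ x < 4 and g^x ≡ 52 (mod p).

2

Successive powers of 30 modulo 53:
  30^0=1  30^1=30  30^2=52
So 30^2 ≡ 52 (mod 53), giving x = 2.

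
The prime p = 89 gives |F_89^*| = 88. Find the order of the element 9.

The order of 9 must divide p − 1 = 88 = 2^3 · 11.
Divisors: 1, 2, 4, 8, 11, 22, 44, 88.
Check each in increasing order: 9^1 ≡ 9;  9^2 ≡ 81;  9^4 ≡ 64;  9^8 ≡ 2;  9^11 ≡ 34;  9^22 ≡ 88;  9^44 ≡ 1.
Smallest exponent giving 1 is 44.

44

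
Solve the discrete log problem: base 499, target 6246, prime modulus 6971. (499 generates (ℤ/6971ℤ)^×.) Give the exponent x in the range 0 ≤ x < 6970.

Baby-step giant-step with m = ceil(sqrt(6970)) = 84.
Baby table (499^j mod 6971 for j=0..83):
  0:1  1:499  2:5016  3:395  4:1917  5:1556  6:2663  7:4347
  8:1172  9:6235  10:2199  11:2854  12:2062  13:4201  14:4999  15:5854
  16:297  17:1812  18:4929  19:5779  20:4698  21:2046  22:3188  23:1424
  24:6505  25:4480  26:4800  27:4147  28:5937  29:6859  30:6851  31:2859
  32:4557  33:1397  34:3  35:1497  36:1106  37:1185  38:5751  39:4668
  40:1018  41:6070  42:3516  43:4763  44:6597  45:1591  46:6186  47:5632
  48:1055  49:3620  50:891  51:5436  52:845  53:3395  54:152  55:6138
  56:2593  57:4272  58:5573  59:6469  60:458  61:5470  62:3869  63:6635
  64:6611  65:1606  66:6700  67:4191  68:9  69:4491  70:3318  71:3555
  72:3311  73:62  74:3054  75:4268  76:3577  77:347  78:5849  79:4773
  80:4616  81:2954  82:3165  83:3889
Giant step factor: 499^(-84) ≡ 6379 (mod 6971).
Scan 6246·6379^i mod 6971 for i = 0, 1, …:
  i=0: 6246   i=1: 3969   i=2: 6550   i=3: 5247
  i=4: 2842   i=5: 4518   i=6: 2208   i=7: 3412
  i=8: 1686   i=9: 5712     …   i=47: 2673
  i=48: 1
Match at i=48, j=0: x = 48·84 + 0 = 4032.

4032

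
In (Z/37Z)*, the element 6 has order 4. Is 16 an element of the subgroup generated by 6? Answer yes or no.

no

16 ∈ ⟨6⟩ iff 16^4 ≡ 1 (mod 37), since |⟨6⟩| = 4.
16^4 mod 37 = 9.
Since 9 ≠ 1, 16 does not lie in the subgroup.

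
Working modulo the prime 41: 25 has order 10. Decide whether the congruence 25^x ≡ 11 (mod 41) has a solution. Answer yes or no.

no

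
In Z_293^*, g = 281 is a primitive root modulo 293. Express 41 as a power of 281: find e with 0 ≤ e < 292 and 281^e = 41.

Baby-step giant-step with m = ceil(sqrt(292)) = 18.
Baby table (281^j mod 293 for j=0..17):
  0:1  1:281  2:144  3:30  4:226  5:218  6:21  7:41
  8:94  9:44  10:58  11:183  12:148  13:275  14:216  15:45
  16:46  17:34
Giant step factor: 281^(-18) ≡ 107 (mod 293).
Scan 41·107^i mod 293 for i = 0, 1, …:
  i=0: 41
Match at i=0, j=7: e = 0·18 + 7 = 7.

7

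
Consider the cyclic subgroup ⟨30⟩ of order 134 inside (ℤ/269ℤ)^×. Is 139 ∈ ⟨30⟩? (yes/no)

139 ∈ ⟨30⟩ iff 139^134 ≡ 1 (mod 269), since |⟨30⟩| = 134.
139^134 mod 269 = 268.
Since 268 ≠ 1, 139 does not lie in the subgroup.

no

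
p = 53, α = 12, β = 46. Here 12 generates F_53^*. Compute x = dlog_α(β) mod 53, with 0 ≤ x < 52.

24

Baby-step giant-step with m = ceil(sqrt(52)) = 8.
Baby table (12^j mod 53 for j=0..7):
  0:1  1:12  2:38  3:32  4:13  5:50  6:17  7:45
Giant step factor: 12^(-8) ≡ 16 (mod 53).
Scan 46·16^i mod 53 for i = 0, 1, …:
  i=0: 46   i=1: 47   i=2: 10   i=3: 1
Match at i=3, j=0: x = 3·8 + 0 = 24.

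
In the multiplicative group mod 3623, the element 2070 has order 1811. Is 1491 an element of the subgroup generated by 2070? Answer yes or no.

1491 ∈ ⟨2070⟩ iff 1491^1811 ≡ 1 (mod 3623), since |⟨2070⟩| = 1811.
1491^1811 mod 3623 = 1.
Since 1 = 1, 1491 lies in the subgroup.

yes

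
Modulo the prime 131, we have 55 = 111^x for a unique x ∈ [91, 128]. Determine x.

Compute 111^91 mod 131 = 70, then multiply by 111 repeatedly:
  111^91=70  111^92=41  111^93=97  111^94=25  111^95=24
  111^96=44  111^97=37  111^98=46  111^99=128  111^100=60
  111^101=110  111^102=27  111^103=115  111^104=58  111^105=19
  111^106=13  111^107=2  111^108=91  111^109=14  111^110=113
  111^111=98  111^112=5  111^113=31  111^114=35  111^115=86
  111^116=114  111^117=78  111^118=12  111^119=22  111^120=84
  111^121=23  111^122=64  111^123=30  111^124=55
Found 55 at exponent 124.

124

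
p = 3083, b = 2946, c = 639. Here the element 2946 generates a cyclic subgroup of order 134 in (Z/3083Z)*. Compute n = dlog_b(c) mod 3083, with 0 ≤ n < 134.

99

Baby-step giant-step with m = ceil(sqrt(134)) = 12.
Baby table (2946^j mod 3083 for j=0..11):
  0:1  1:2946  2:271  3:2952  4:2532  5:1495  6:1746  7:1272
  8:1467  9:2499  10:2933  11:2052
Giant step factor: 2946^(-12) ≡ 1528 (mod 3083).
Scan 639·1528^i mod 3083 for i = 0, 1, …:
  i=0: 639   i=1: 2164   i=2: 1616   i=3: 2848
  i=4: 1631   i=5: 1104   i=6: 511   i=7: 809
  i=8: 2952
Match at i=8, j=3: n = 8·12 + 3 = 99.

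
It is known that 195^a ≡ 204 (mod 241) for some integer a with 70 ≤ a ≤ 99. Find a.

79

Compute 195^70 mod 241 = 113, then multiply by 195 repeatedly:
  195^70=113  195^71=104  195^72=36  195^73=31  195^74=20
  195^75=44  195^76=145  195^77=78  195^78=27  195^79=204
Found 204 at exponent 79.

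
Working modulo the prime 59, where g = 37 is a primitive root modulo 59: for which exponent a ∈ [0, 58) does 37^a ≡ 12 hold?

2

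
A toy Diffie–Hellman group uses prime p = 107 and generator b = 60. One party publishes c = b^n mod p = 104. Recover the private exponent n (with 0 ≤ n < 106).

Baby-step giant-step with m = ceil(sqrt(106)) = 11.
Baby table (60^j mod 107 for j=0..10):
  0:1  1:60  2:69  3:74  4:53  5:77  6:19  7:70
  8:27  9:15  10:44
Giant step factor: 60^(-11) ≡ 55 (mod 107).
Scan 104·55^i mod 107 for i = 0, 1, …:
  i=0: 104   i=1: 49   i=2: 20   i=3: 30
  i=4: 45   i=5: 14   i=6: 21   i=7: 85
  i=8: 74
Match at i=8, j=3: n = 8·11 + 3 = 91.

91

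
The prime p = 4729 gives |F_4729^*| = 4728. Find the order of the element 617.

1576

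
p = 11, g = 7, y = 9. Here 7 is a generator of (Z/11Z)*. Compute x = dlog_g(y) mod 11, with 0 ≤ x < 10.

Successive powers of 7 modulo 11:
  7^0=1  7^1=7  7^2=5  7^3=2  7^4=3  7^5=10
  7^6=4  7^7=6  7^8=9
So 7^8 ≡ 9 (mod 11), giving x = 8.

8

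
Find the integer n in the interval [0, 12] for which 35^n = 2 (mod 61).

11

Compute 35^0 mod 61 = 1, then multiply by 35 repeatedly:
  35^0=1  35^1=35  35^2=5  35^3=53  35^4=25
  35^5=21  35^6=3  35^7=44  35^8=15  35^9=37
  35^10=14  35^11=2
Found 2 at exponent 11.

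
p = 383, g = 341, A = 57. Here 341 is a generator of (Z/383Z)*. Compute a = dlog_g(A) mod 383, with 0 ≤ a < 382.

Baby-step giant-step with m = ceil(sqrt(382)) = 20.
Baby table (341^j mod 383 for j=0..19):
  0:1  1:341  2:232  3:214  4:204  5:241  6:219  7:377
  8:252  9:140  10:248  11:308  12:86  13:218  14:36  15:20
  16:309  17:44  18:67  19:250
Giant step factor: 341^(-20) ≡ 330 (mod 383).
Scan 57·330^i mod 383 for i = 0, 1, …:
  i=0: 57   i=1: 43   i=2: 19   i=3: 142
  i=4: 134   i=5: 175   i=6: 300   i=7: 186
  i=8: 100   i=9: 62   i=10: 161   i=11: 276
  i=12: 309
Match at i=12, j=16: a = 12·20 + 16 = 256.

256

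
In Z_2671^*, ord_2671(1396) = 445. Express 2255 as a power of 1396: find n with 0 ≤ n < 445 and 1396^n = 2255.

317

Baby-step giant-step with m = ceil(sqrt(445)) = 22.
Baby table (1396^j mod 2671 for j=0..21):
  0:1  1:1396  2:1657  3:86  4:2532  5:939  6:2054  7:1401
  8:624  9:358  10:291  11:244  12:1407  13:987  14:2287  15:807
  16:2081  17:1699  18:2627  19:9  20:1880  21:1558
Giant step factor: 1396^(-22) ≡ 949 (mod 2671).
Scan 2255·949^i mod 2671 for i = 0, 1, …:
  i=0: 2255   i=1: 524   i=2: 470   i=3: 2644
  i=4: 1087   i=5: 557   i=6: 2406   i=7: 2260
  i=8: 2598   i=9: 169     …   i=13: 1979
  i=14: 358
Match at i=14, j=9: n = 14·22 + 9 = 317.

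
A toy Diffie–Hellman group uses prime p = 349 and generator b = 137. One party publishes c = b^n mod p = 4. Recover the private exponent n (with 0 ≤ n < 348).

178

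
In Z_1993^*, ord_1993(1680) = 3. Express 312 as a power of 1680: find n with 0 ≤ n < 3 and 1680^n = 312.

2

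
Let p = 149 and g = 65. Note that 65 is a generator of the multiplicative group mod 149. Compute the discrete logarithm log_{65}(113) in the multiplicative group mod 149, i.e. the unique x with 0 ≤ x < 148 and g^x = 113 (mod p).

110

Baby-step giant-step with m = ceil(sqrt(148)) = 13.
Baby table (65^j mod 149 for j=0..12):
  0:1  1:65  2:53  3:18  4:127  5:60  6:26  7:51
  8:37  9:21  10:24  11:70  12:80
Giant step factor: 65^(-13) ≡ 139 (mod 149).
Scan 113·139^i mod 149 for i = 0, 1, …:
  i=0: 113   i=1: 62   i=2: 125   i=3: 91
  i=4: 133   i=5: 11   i=6: 39   i=7: 57
  i=8: 26
Match at i=8, j=6: x = 8·13 + 6 = 110.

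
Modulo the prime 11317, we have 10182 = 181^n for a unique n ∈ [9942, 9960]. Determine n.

Compute 181^9942 mod 11317 = 2996, then multiply by 181 repeatedly:
  181^9942=2996  181^9943=10377  181^9944=10932  181^9945=9534  181^9946=5470
  181^9947=5491  181^9948=9292  181^9949=6936  181^9950=10546  181^9951=7570
  181^9952=813  181^9953=32  181^9954=5792  181^9955=7188  181^9956=10890
  181^9957=1932  181^9958=10182
Found 10182 at exponent 9958.

9958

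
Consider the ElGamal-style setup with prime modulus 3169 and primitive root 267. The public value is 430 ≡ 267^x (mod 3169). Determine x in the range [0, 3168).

2297

Baby-step giant-step with m = ceil(sqrt(3168)) = 57.
Baby table (267^j mod 3169 for j=0..56):
  0:1  1:267  2:1571  3:1149  4:2559  5:1918  6:1897  7:2628
  8:1327  9:2550  10:2684  11:434  12:1794  13:479  14:1133  15:1456
  16:2134  17:2527  18:2881  19:2329  20:719  21:1833  22:1385  23:2191
  24:1901  25:527  26:1273  27:808  28:244  29:1768  30:3044  31:1484
  32:103  33:2149  34:194  35:1094  36:550  37:1076  38:2082  39:1319
  40:414  41:2792  42:749  43:336  44:980  45:1802  46:2615  47:1025
  48:1141  49:423  50:2026  51:2212  52:1170  53:1828  54:50  55:674
  56:2494
Giant step factor: 267^(-57) ≡ 2602 (mod 3169).
Scan 430·2602^i mod 3169 for i = 0, 1, …:
  i=0: 430   i=1: 203   i=2: 2152   i=3: 3050
  i=4: 924   i=5: 2146   i=6: 114   i=7: 1911
  i=8: 261   i=9: 956     …   i=39: 1091
  i=40: 2527
Match at i=40, j=17: x = 40·57 + 17 = 2297.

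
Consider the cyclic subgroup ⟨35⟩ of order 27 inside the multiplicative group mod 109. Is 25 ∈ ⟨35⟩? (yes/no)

25 ∈ ⟨35⟩ iff 25^27 ≡ 1 (mod 109), since |⟨35⟩| = 27.
25^27 mod 109 = 1.
Since 1 = 1, 25 lies in the subgroup.

yes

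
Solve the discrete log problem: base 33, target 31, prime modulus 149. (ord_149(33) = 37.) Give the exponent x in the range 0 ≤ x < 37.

Successive powers of 33 modulo 149:
  33^0=1  33^1=33  33^2=46  33^3=28  33^4=30  33^5=96
  33^6=39  33^7=95  33^8=6  33^9=49  33^10=127  33^11=19
  33^12=31
So 33^12 ≡ 31 (mod 149), giving x = 12.

12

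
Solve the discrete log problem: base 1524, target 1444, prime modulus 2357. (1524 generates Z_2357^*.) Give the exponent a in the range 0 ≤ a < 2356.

Baby-step giant-step with m = ceil(sqrt(2356)) = 49.
Baby table (1524^j mod 2357 for j=0..48):
  0:1  1:1524  2:931  3:2287  4:1742  5:826  6:186  7:624
  8:1105  9:1122  10:1103  11:431  12:1598  13:571  14:471  15:1276
  16:99  17:28  18:246  19:141  20:397  21:1636  22:1915  23:494
  24:973  25:299  26:775  27:243  28:283  29:2318  30:1846  31:1403
  32:373  33:415  34:784  35:2174  36:1591  37:1688  38:1025  39:1766
  40:2047  41:1317  42:1301  43:487  44:2090  45:853  46:1265  47:2191
  48:1572
Giant step factor: 1524^(-49) ≡ 805 (mod 2357).
Scan 1444·805^i mod 2357 for i = 0, 1, …:
  i=0: 1444   i=1: 419   i=2: 244   i=3: 789
  i=4: 1112   i=5: 1857   i=6: 547   i=7: 1933
  i=8: 445   i=9: 2318
Match at i=9, j=29: a = 9·49 + 29 = 470.

470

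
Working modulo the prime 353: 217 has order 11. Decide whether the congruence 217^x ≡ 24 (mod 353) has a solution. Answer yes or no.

no

⟨217⟩ has order 11; its elements mod 353 are {1, 22, 58, 131, 140, 185, 187, 217, 231, 256, 337}.
24 is not in this set.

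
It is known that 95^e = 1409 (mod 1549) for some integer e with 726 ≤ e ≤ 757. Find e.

Compute 95^726 mod 1549 = 326, then multiply by 95 repeatedly:
  95^726=326  95^727=1539  95^728=599  95^729=1141  95^730=1514
  95^731=1322  95^732=121  95^733=652  95^734=1529  95^735=1198
  95^736=733  95^737=1479  95^738=1095  95^739=242  95^740=1304
  95^741=1509  95^742=847  95^743=1466  95^744=1409
Found 1409 at exponent 744.

744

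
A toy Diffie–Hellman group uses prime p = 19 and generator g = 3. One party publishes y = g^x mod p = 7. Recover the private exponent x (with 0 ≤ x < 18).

6

Successive powers of 3 modulo 19:
  3^0=1  3^1=3  3^2=9  3^3=8  3^4=5  3^5=15
  3^6=7
So 3^6 ≡ 7 (mod 19), giving x = 6.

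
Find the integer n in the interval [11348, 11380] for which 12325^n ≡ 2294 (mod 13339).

11349

Compute 12325^11348 mod 13339 = 4523, then multiply by 12325 repeatedly:
  12325^11348=4523  12325^11349=2294
Found 2294 at exponent 11349.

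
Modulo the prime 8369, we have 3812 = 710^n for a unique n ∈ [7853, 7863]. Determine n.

7860

Compute 710^7853 mod 8369 = 5661, then multiply by 710 repeatedly:
  710^7853=5661  710^7854=2190  710^7855=6635  710^7856=7472  710^7857=7543
  710^7858=7739  710^7859=4626  710^7860=3812
Found 3812 at exponent 7860.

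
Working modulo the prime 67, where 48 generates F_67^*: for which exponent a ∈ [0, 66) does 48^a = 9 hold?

54

Baby-step giant-step with m = ceil(sqrt(66)) = 9.
Baby table (48^j mod 67 for j=0..8):
  0:1  1:48  2:26  3:42  4:6  5:20  6:22  7:51
  8:36
Giant step factor: 48^(-9) ≡ 43 (mod 67).
Scan 9·43^i mod 67 for i = 0, 1, …:
  i=0: 9   i=1: 52   i=2: 25   i=3: 3
  i=4: 62   i=5: 53   i=6: 1
Match at i=6, j=0: a = 6·9 + 0 = 54.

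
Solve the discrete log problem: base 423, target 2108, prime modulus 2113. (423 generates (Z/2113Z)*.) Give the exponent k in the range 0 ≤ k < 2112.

1967

Baby-step giant-step with m = ceil(sqrt(2112)) = 46.
Baby table (423^j mod 2113 for j=0..45):
  0:1  1:423  2:1437  3:1420  4:568  5:1495  6:598  7:1507
  8:1448  9:1847  10:1584  11:211  12:507  13:1048  14:1687  15:1520
  16:608  17:1511  18:1027  19:1256  20:925  21:370  22:148  23:1327
  24:1376  25:973  26:1657  27:1508  28:1871  29:1171  30:891  31:779
  32:2002  33:1646  34:1081  35:855  36:342  37:982  38:1238  39:1763
  40:1973  41:2057  42:1668  43:1935  44:774  45:2000
Giant step factor: 423^(-46) ≡ 589 (mod 2113).
Scan 2108·589^i mod 2113 for i = 0, 1, …:
  i=0: 2108   i=1: 1281   i=2: 168   i=3: 1754
  i=4: 1962   i=5: 1920   i=6: 425   i=7: 991
  i=8: 511   i=9: 933     …   i=41: 1501
  i=42: 855
Match at i=42, j=35: k = 42·46 + 35 = 1967.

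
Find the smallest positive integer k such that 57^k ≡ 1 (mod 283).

The order of 57 must divide p − 1 = 282 = 2 · 3 · 47.
Divisors: 1, 2, 3, 6, 47, 94, 141, 282.
Check each in increasing order: 57^1 ≡ 57;  57^2 ≡ 136;  57^3 ≡ 111;  57^6 ≡ 152;  57^47 ≡ 44;  57^94 ≡ 238;  57^141 ≡ 1.
Smallest exponent giving 1 is 141.

141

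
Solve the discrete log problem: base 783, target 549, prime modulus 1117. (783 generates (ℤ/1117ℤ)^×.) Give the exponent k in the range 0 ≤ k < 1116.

124

Baby-step giant-step with m = ceil(sqrt(1116)) = 34.
Baby table (783^j mod 1117 for j=0..33):
  0:1  1:783  2:973  3:65  4:630  5:693  6:874  7:738
  8:365  9:960  10:1056  11:268  12:965  13:503  14:665  15:173
  16:302  17:779  18:75  19:641  20:370  21:407  22:336  23:593
  24:764  25:617  26:567  27:512  28:1010  29:1111  30:887  31:864
  32:727  33:688
Giant step factor: 783^(-34) ≡ 890 (mod 1117).
Scan 549·890^i mod 1117 for i = 0, 1, …:
  i=0: 549   i=1: 481   i=2: 279   i=3: 336
Match at i=3, j=22: k = 3·34 + 22 = 124.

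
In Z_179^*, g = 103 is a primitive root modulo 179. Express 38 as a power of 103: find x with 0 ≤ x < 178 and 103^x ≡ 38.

Baby-step giant-step with m = ceil(sqrt(178)) = 14.
Baby table (103^j mod 179 for j=0..13):
  0:1  1:103  2:48  3:111  4:156  5:137  6:149  7:132
  8:171  9:71  10:153  11:7  12:5  13:157
Giant step factor: 103^(-14) ≡ 135 (mod 179).
Scan 38·135^i mod 179 for i = 0, 1, …:
  i=0: 38   i=1: 118   i=2: 178   i=3: 44
  i=4: 33   i=5: 159   i=6: 164   i=7: 123
  i=8: 137
Match at i=8, j=5: x = 8·14 + 5 = 117.

117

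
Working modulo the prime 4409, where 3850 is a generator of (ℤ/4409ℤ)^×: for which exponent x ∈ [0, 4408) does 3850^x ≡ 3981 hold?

Baby-step giant-step with m = ceil(sqrt(4408)) = 67.
Baby table (3850^j mod 4409 for j=0..66):
  0:1  1:3850  2:3851  3:3292  4:2734  5:1617  6:4351  7:1559
  8:1501  9:3060  10:152  11:3212  12:3364  13:2167  14:1122  15:3289
  16:2  17:3291  18:3293  19:2175  20:1059  21:3234  22:4293  23:3118
  24:3002  25:1711  26:304  27:2015  28:2319  29:4334  30:2244  31:2169
  32:4  33:2173  34:2177  35:4350  36:2118  37:2059  38:4177  39:1827
  40:1595  41:3422  42:608  43:4030  44:229  45:4259  46:79  47:4338
  48:8  49:4346  50:4354  51:4291  52:4236  53:4118  54:3945  55:3654
  56:3190  57:2435  58:1216  59:3651  60:458  61:4109  62:158  63:4267
  64:16  65:4283  66:4299
Giant step factor: 3850^(-67) ≡ 2410 (mod 4409).
Scan 3981·2410^i mod 4409 for i = 0, 1, …:
  i=0: 3981   i=1: 226   i=2: 2353   i=3: 756
  i=4: 1043   i=5: 500   i=6: 1343   i=7: 424
  i=8: 3361   i=9: 677     …   i=17: 916
  i=18: 3060
Match at i=18, j=9: x = 18·67 + 9 = 1215.

1215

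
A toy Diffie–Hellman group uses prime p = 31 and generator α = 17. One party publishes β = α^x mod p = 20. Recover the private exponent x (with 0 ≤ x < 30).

14

Successive powers of 17 modulo 31:
  17^0=1  17^1=17  17^2=10  17^3=15  17^4=7  17^5=26
  17^6=8  17^7=12  17^8=18  17^9=27  17^10=25  17^11=22
  17^12=2  17^13=3  17^14=20
So 17^14 ≡ 20 (mod 31), giving x = 14.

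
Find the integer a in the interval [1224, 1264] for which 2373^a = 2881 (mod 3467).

1250

Compute 2373^1224 mod 3467 = 1437, then multiply by 2373 repeatedly:
  2373^1224=1437  2373^1225=1940  2373^1226=2911  2373^1227=1539  2373^1228=1296
  2373^1229=179  2373^1230=1793  2373^1231=780  2373^1232=3029  2373^1233=726
  2373^1234=3166  2373^1235=3396  2373^1236=1400  2373^1237=814  2373^1238=503
  2373^1239=971  2373^1240=2095  2373^1241=3224  2373^1242=2350  2373^1243=1614
  2373^1244=2454  2373^1245=2249  2373^1246=1164  2373^1247=2440  2373^1248=230
  2373^1249=1471  2373^1250=2881
Found 2881 at exponent 1250.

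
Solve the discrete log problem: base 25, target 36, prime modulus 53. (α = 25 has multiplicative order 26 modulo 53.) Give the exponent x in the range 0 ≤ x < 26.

Successive powers of 25 modulo 53:
  25^0=1  25^1=25  25^2=42  25^3=43  25^4=15  25^5=4
  25^6=47  25^7=9  25^8=13  25^9=7  25^10=16  25^11=29
  25^12=36
So 25^12 ≡ 36 (mod 53), giving x = 12.

12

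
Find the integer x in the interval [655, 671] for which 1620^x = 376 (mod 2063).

669

Compute 1620^655 mod 2063 = 1977, then multiply by 1620 repeatedly:
  1620^655=1977  1620^656=964  1620^657=2052  1620^658=747  1620^659=1222
  1620^660=1223  1620^661=780  1620^662=1044  1620^663=1683  1620^664=1237
  1620^665=767  1620^666=614  1620^667=314  1620^668=1182  1620^669=376
Found 376 at exponent 669.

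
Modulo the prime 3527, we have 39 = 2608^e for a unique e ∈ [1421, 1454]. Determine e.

1454

Compute 2608^1421 mod 3527 = 3127, then multiply by 2608 repeatedly:
  2608^1421=3127  2608^1422=792  2608^1423=2241  2608^1424=289  2608^1425=2461
  2608^1426=2675  2608^1427=3521  2608^1428=1987  2608^1429=933  2608^1430=3161
  2608^1431=1289  2608^1432=481  2608^1433=2363  2608^1434=1035  2608^1435=1125
  2608^1436=3063  2608^1437=3176  2608^1438=1612  2608^1439=3439  2608^1440=3278
  2608^1441=3103  2608^1442=1686  2608^1443=2446  2608^1444=2352  2608^1445=563
  2608^1446=1072  2608^1447=2392  2608^1448=2600  2608^1449=1906  2608^1450=1305
  2608^1451=3412  2608^1452=3402  2608^1453=2011  2608^1454=39
Found 39 at exponent 1454.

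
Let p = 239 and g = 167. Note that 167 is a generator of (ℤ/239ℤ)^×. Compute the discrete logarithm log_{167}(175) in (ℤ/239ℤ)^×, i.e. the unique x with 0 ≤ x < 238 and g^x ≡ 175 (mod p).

83

Baby-step giant-step with m = ceil(sqrt(238)) = 16.
Baby table (167^j mod 239 for j=0..15):
  0:1  1:167  2:165  3:70  4:218  5:78  6:120  7:203
  8:202  9:35  10:109  11:39  12:60  13:221  14:101  15:137
Giant step factor: 167^(-16) ≡ 125 (mod 239).
Scan 175·125^i mod 239 for i = 0, 1, …:
  i=0: 175   i=1: 126   i=2: 215   i=3: 107
  i=4: 230   i=5: 70
Match at i=5, j=3: x = 5·16 + 3 = 83.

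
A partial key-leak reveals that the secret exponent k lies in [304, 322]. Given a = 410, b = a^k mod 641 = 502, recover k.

313

Compute 410^304 mod 641 = 539, then multiply by 410 repeatedly:
  410^304=539  410^305=486  410^306=550  410^307=509  410^308=365
  410^309=297  410^310=621  410^311=133  410^312=45  410^313=502
Found 502 at exponent 313.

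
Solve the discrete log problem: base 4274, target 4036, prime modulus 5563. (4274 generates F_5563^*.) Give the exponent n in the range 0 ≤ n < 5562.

2982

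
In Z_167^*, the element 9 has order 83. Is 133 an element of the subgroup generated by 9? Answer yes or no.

133 ∈ ⟨9⟩ iff 133^83 ≡ 1 (mod 167), since |⟨9⟩| = 83.
133^83 mod 167 = 1.
Since 1 = 1, 133 lies in the subgroup.

yes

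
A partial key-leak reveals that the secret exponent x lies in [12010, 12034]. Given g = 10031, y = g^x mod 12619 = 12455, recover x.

Compute 10031^12010 mod 12619 = 10519, then multiply by 10031 repeatedly:
  10031^12010=10519  10031^12011=8630  10031^12012=1190  10031^12013=11935  10031^12014=3532
  10031^12015=7959  10031^12016=8935  10031^12017=6847  10031^12018=9659  10031^12019=747
  10031^12020=10090  10031^12021=8410  10031^12022=2695  10031^12023=3647  10031^12024=576
  10031^12025=10973  10031^12026=7245  10031^12027=1774  10031^12028=2204  10031^12029=12455
Found 12455 at exponent 12029.

12029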